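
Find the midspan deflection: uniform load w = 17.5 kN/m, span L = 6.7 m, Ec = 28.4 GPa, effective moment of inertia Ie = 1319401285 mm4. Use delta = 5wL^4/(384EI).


Convert: L = 6.7 m = 6700 mm, Ec = 28.4 GPa = 28400 MPa
delta = 5 * 17.5 * 6700^4 / (384 * 28400 * 1319401285)
= 12.25 mm

12.25


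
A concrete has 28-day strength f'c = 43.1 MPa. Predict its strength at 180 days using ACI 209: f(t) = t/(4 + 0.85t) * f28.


f(180) = 180 / (4 + 0.85 * 180) * 43.1
= 180 / 157.0 * 43.1
= 49.41 MPa

49.41


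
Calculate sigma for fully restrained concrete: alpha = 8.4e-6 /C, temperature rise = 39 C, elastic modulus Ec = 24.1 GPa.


sigma = alpha * dT * Ec
= 8.4e-6 * 39 * 24.1 * 1000
= 7.895 MPa

7.895


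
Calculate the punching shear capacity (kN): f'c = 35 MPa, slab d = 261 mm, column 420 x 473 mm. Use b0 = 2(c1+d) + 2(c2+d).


b0 = 2*(420 + 261) + 2*(473 + 261) = 2830 mm
Vc = 0.33 * sqrt(35) * 2830 * 261 / 1000
= 1442.03 kN

1442.03


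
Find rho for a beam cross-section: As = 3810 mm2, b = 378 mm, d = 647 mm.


rho = As / (b * d)
= 3810 / (378 * 647)
= 0.0156

0.0156


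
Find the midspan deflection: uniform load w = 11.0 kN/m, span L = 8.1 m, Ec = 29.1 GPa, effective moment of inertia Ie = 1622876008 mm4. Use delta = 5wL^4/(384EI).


Convert: L = 8.1 m = 8100 mm, Ec = 29.1 GPa = 29100 MPa
delta = 5 * 11.0 * 8100^4 / (384 * 29100 * 1622876008)
= 13.06 mm

13.06


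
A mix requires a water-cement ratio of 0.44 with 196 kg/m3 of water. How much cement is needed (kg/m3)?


Cement = water / (w/c)
= 196 / 0.44
= 445.5 kg/m3

445.5


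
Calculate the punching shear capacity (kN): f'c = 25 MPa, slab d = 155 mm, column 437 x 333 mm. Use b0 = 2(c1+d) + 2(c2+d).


b0 = 2*(437 + 155) + 2*(333 + 155) = 2160 mm
Vc = 0.33 * sqrt(25) * 2160 * 155 / 1000
= 552.42 kN

552.42


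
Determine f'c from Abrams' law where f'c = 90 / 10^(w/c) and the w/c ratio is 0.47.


f'c = 90 / 10^0.47
= 90 / 2.951
= 30.5 MPa

30.5


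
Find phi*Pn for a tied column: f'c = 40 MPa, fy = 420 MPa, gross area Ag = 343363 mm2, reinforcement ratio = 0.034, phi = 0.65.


Ast = rho * Ag = 0.034 * 343363 = 11674.342 mm2
phi*Pn = 0.65 * 0.80 * (0.85 * 40 * (343363 - 11674.342) + 420 * 11674.342) / 1000
= 8413.93 kN

8413.93


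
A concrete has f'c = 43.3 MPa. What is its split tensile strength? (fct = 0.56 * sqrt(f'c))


fct = 0.56 * sqrt(43.3)
= 0.56 * 6.58
= 3.685 MPa

3.685


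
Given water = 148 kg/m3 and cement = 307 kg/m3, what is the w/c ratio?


w/c = water / cement
w/c = 148 / 307 = 0.482

0.482


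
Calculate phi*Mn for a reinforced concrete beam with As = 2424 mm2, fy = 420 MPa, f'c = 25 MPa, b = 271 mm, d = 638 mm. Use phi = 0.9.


a = As * fy / (0.85 * f'c * b)
= 2424 * 420 / (0.85 * 25 * 271)
= 176.7884 mm
Mn = As * fy * (d - a/2) / 10^6
= 559.5427 kN-m
phi*Mn = 0.9 * 559.5427 = 503.59 kN-m

503.59


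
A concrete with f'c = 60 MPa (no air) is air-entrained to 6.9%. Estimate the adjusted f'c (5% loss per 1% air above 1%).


Strength loss = (6.9 - 1) * 5 = 29.5%
f'c = 60 * (1 - 29.5/100)
= 42.3 MPa

42.3


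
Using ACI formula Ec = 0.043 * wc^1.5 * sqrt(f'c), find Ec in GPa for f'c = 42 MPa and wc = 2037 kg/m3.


Ec = 0.043 * 2037^1.5 * sqrt(42) / 1000
= 25.62 GPa

25.62


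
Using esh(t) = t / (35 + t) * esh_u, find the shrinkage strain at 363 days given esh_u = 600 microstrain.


esh(363) = 363 / (35 + 363) * 600
= 363 / 398 * 600
= 547.2 microstrain

547.2


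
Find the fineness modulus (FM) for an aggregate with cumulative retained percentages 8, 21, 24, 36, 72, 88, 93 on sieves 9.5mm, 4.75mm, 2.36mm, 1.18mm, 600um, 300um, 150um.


FM = sum(cumulative % retained) / 100
= 342 / 100
= 3.42

3.42


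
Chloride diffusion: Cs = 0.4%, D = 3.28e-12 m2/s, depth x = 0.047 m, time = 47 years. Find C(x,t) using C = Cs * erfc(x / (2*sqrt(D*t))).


t_seconds = 47 * 365.25 * 24 * 3600 = 1483207200.0 s
arg = 0.047 / (2 * sqrt(3.28e-12 * 1483207200.0))
= 0.3369
erfc(0.3369) = 0.6337
C = 0.4 * 0.6337 = 0.2535%

0.2535


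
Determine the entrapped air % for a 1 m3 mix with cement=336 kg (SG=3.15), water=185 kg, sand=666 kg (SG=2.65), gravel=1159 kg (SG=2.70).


Vol cement = 336 / (3.15 * 1000) = 0.106667 m3
Vol water = 185 / 1000 = 0.185 m3
Vol sand = 666 / (2.65 * 1000) = 0.251321 m3
Vol gravel = 1159 / (2.70 * 1000) = 0.429259 m3
Total solid + water volume = 0.972247 m3
Air = (1 - 0.972247) * 100 = 2.78%

2.78


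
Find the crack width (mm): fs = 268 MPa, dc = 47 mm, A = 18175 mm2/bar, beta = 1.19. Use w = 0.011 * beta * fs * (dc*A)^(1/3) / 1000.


w = 0.011 * beta * fs * (dc * A)^(1/3) / 1000
= 0.011 * 1.19 * 268 * (47 * 18175)^(1/3) / 1000
= 0.333 mm

0.333


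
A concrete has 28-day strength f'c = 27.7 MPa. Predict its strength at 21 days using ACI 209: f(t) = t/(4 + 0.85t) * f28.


f(21) = 21 / (4 + 0.85 * 21) * 27.7
= 21 / 21.85 * 27.7
= 26.62 MPa

26.62


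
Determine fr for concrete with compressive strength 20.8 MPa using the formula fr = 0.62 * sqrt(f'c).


fr = 0.62 * sqrt(20.8)
= 2.828 MPa

2.828


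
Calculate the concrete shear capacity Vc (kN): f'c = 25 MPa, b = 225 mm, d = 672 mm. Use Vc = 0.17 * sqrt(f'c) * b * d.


Vc = 0.17 * sqrt(25) * 225 * 672 / 1000
= 128.52 kN

128.52


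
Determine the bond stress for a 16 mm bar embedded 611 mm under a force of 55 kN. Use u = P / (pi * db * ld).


u = P / (pi * db * ld)
= 55 * 1000 / (pi * 16 * 611)
= 1.791 MPa

1.791


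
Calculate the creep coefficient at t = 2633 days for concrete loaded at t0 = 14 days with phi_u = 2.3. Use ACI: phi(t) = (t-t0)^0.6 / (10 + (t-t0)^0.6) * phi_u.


dt = 2633 - 14 = 2619
phi = 2619^0.6 / (10 + 2619^0.6) * 2.3
= 2.112

2.112


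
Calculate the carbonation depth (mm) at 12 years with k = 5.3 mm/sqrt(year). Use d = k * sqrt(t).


depth = k * sqrt(t)
= 5.3 * sqrt(12)
= 18.36 mm

18.36


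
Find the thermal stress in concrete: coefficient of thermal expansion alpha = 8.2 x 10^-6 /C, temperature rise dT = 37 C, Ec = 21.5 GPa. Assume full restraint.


sigma = alpha * dT * Ec
= 8.2e-6 * 37 * 21.5 * 1000
= 6.523 MPa

6.523


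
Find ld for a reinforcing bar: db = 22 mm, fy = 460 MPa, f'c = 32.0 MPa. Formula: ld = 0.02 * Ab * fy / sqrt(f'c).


Ab = pi * 22^2 / 4 = 380.133 mm2
ld = 0.02 * 380.133 * 460 / sqrt(32.0)
= 618.2 mm

618.2


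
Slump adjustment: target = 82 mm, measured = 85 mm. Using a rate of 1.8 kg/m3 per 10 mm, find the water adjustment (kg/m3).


Difference = 82 - 85 = -3 mm
Water adjustment = -3 * 1.8 / 10 = -0.5 kg/m3

-0.5


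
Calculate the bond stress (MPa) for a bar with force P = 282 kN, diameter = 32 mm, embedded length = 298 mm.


u = P / (pi * db * ld)
= 282 * 1000 / (pi * 32 * 298)
= 9.413 MPa

9.413


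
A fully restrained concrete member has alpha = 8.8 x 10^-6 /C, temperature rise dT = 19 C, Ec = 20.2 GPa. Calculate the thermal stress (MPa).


sigma = alpha * dT * Ec
= 8.8e-6 * 19 * 20.2 * 1000
= 3.377 MPa

3.377


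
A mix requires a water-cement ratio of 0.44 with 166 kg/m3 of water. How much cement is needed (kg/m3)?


Cement = water / (w/c)
= 166 / 0.44
= 377.3 kg/m3

377.3


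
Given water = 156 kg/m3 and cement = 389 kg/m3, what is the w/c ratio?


w/c = water / cement
w/c = 156 / 389 = 0.401

0.401


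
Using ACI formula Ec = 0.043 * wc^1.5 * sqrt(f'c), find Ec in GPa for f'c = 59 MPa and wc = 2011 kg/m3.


Ec = 0.043 * 2011^1.5 * sqrt(59) / 1000
= 29.79 GPa

29.79


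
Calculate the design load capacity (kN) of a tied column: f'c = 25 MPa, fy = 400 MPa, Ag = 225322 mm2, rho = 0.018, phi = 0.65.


Ast = rho * Ag = 0.018 * 225322 = 4055.796 mm2
phi*Pn = 0.65 * 0.80 * (0.85 * 25 * (225322 - 4055.796) + 400 * 4055.796) / 1000
= 3288.6 kN

3288.6


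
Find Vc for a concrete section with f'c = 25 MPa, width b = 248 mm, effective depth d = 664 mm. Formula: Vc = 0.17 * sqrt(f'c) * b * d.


Vc = 0.17 * sqrt(25) * 248 * 664 / 1000
= 139.97 kN

139.97


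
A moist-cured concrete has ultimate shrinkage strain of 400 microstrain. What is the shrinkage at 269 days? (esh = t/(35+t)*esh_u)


esh(269) = 269 / (35 + 269) * 400
= 269 / 304 * 400
= 353.9 microstrain

353.9


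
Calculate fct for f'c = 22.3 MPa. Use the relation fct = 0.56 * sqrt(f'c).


fct = 0.56 * sqrt(22.3)
= 0.56 * 4.722
= 2.644 MPa

2.644


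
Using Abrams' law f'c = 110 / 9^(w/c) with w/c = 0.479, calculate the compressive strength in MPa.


f'c = 110 / 9^0.479
= 110 / 2.865
= 38.4 MPa

38.4


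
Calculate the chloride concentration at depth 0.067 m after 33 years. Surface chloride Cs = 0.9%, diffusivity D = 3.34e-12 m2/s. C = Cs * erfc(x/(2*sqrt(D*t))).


t_seconds = 33 * 365.25 * 24 * 3600 = 1041400800.0 s
arg = 0.067 / (2 * sqrt(3.34e-12 * 1041400800.0))
= 0.568
erfc(0.568) = 0.4218
C = 0.9 * 0.4218 = 0.3796%

0.3796


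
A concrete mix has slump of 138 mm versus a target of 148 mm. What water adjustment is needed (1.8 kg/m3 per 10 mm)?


Difference = 148 - 138 = 10 mm
Water adjustment = 10 * 1.8 / 10 = 1.8 kg/m3

1.8


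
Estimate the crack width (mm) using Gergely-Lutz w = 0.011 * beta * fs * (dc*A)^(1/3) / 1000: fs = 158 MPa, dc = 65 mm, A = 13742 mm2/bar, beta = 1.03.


w = 0.011 * beta * fs * (dc * A)^(1/3) / 1000
= 0.011 * 1.03 * 158 * (65 * 13742)^(1/3) / 1000
= 0.172 mm

0.172


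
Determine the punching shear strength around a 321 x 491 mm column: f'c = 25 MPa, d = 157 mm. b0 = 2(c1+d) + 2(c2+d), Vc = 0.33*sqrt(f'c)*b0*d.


b0 = 2*(321 + 157) + 2*(491 + 157) = 2252 mm
Vc = 0.33 * sqrt(25) * 2252 * 157 / 1000
= 583.38 kN

583.38


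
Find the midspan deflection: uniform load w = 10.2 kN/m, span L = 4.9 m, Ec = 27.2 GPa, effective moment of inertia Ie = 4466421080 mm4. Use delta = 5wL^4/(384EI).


Convert: L = 4.9 m = 4900 mm, Ec = 27.2 GPa = 27200 MPa
delta = 5 * 10.2 * 4900^4 / (384 * 27200 * 4466421080)
= 0.63 mm

0.63


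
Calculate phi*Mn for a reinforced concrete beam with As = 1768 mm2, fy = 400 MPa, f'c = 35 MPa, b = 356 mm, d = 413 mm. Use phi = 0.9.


a = As * fy / (0.85 * f'c * b)
= 1768 * 400 / (0.85 * 35 * 356)
= 66.7737 mm
Mn = As * fy * (d - a/2) / 10^6
= 268.4624 kN-m
phi*Mn = 0.9 * 268.4624 = 241.62 kN-m

241.62


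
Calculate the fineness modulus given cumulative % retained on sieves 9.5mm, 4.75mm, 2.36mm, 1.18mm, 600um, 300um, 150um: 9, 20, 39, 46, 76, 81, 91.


FM = sum(cumulative % retained) / 100
= 362 / 100
= 3.62

3.62


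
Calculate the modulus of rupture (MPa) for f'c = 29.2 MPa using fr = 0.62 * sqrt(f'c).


fr = 0.62 * sqrt(29.2)
= 3.35 MPa

3.35


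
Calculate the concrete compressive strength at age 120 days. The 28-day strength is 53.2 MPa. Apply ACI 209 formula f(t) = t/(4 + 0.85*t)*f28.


f(120) = 120 / (4 + 0.85 * 120) * 53.2
= 120 / 106.0 * 53.2
= 60.23 MPa

60.23


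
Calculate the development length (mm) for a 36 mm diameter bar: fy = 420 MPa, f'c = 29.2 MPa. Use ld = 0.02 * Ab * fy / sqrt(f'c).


Ab = pi * 36^2 / 4 = 1017.876 mm2
ld = 0.02 * 1017.876 * 420 / sqrt(29.2)
= 1582.3 mm

1582.3


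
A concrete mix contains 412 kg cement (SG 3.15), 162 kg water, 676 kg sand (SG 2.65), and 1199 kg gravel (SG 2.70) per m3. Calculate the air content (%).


Vol cement = 412 / (3.15 * 1000) = 0.130794 m3
Vol water = 162 / 1000 = 0.162 m3
Vol sand = 676 / (2.65 * 1000) = 0.255094 m3
Vol gravel = 1199 / (2.70 * 1000) = 0.444074 m3
Total solid + water volume = 0.991962 m3
Air = (1 - 0.991962) * 100 = 0.8%

0.8


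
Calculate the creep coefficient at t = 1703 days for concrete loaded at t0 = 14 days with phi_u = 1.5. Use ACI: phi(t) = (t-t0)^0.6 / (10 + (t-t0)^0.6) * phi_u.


dt = 1703 - 14 = 1689
phi = 1689^0.6 / (10 + 1689^0.6) * 1.5
= 1.344

1.344


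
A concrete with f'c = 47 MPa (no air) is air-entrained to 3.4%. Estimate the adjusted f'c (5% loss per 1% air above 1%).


Strength loss = (3.4 - 1) * 5 = 12.0%
f'c = 47 * (1 - 12.0/100)
= 41.36 MPa

41.36


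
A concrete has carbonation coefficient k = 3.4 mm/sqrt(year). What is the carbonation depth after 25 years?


depth = k * sqrt(t)
= 3.4 * sqrt(25)
= 17.0 mm

17.0


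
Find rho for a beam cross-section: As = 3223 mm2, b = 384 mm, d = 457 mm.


rho = As / (b * d)
= 3223 / (384 * 457)
= 0.0184

0.0184


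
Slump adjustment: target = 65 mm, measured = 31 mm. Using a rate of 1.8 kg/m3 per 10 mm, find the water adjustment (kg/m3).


Difference = 65 - 31 = 34 mm
Water adjustment = 34 * 1.8 / 10 = 6.1 kg/m3

6.1


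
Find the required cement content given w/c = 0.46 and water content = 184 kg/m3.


Cement = water / (w/c)
= 184 / 0.46
= 400.0 kg/m3

400.0


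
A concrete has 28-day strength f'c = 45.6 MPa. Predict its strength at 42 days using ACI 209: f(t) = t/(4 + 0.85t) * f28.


f(42) = 42 / (4 + 0.85 * 42) * 45.6
= 42 / 39.7 * 45.6
= 48.24 MPa

48.24


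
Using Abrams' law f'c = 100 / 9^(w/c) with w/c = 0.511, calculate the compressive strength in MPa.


f'c = 100 / 9^0.511
= 100 / 3.073
= 32.54 MPa

32.54


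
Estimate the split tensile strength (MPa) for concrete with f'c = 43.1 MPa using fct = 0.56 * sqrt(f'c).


fct = 0.56 * sqrt(43.1)
= 0.56 * 6.565
= 3.676 MPa

3.676


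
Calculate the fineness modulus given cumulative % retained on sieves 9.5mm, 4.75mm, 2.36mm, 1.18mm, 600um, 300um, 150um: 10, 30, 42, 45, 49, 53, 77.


FM = sum(cumulative % retained) / 100
= 306 / 100
= 3.06

3.06


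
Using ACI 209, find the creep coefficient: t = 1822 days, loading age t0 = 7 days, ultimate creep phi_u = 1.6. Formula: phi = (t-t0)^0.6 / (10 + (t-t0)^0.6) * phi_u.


dt = 1822 - 7 = 1815
phi = 1815^0.6 / (10 + 1815^0.6) * 1.6
= 1.44

1.44


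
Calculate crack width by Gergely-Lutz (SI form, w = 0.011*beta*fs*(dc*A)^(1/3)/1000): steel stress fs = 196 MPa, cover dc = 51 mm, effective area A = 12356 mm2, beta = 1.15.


w = 0.011 * beta * fs * (dc * A)^(1/3) / 1000
= 0.011 * 1.15 * 196 * (51 * 12356)^(1/3) / 1000
= 0.213 mm

0.213


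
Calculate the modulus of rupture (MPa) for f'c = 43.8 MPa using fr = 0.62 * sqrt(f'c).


fr = 0.62 * sqrt(43.8)
= 4.103 MPa

4.103


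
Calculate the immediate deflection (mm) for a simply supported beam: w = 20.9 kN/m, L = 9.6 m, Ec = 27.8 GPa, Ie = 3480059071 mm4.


Convert: L = 9.6 m = 9600 mm, Ec = 27.8 GPa = 27800 MPa
delta = 5 * 20.9 * 9600^4 / (384 * 27800 * 3480059071)
= 23.89 mm

23.89


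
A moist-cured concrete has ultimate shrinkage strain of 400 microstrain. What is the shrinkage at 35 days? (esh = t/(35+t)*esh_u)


esh(35) = 35 / (35 + 35) * 400
= 35 / 70 * 400
= 200.0 microstrain

200.0


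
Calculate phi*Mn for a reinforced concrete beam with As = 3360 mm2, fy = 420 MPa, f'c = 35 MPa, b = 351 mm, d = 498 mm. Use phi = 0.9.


a = As * fy / (0.85 * f'c * b)
= 3360 * 420 / (0.85 * 35 * 351)
= 135.1433 mm
Mn = As * fy * (d - a/2) / 10^6
= 607.4205 kN-m
phi*Mn = 0.9 * 607.4205 = 546.68 kN-m

546.68


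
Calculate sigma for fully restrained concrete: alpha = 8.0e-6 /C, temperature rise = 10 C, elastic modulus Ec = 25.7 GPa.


sigma = alpha * dT * Ec
= 8.0e-6 * 10 * 25.7 * 1000
= 2.056 MPa

2.056


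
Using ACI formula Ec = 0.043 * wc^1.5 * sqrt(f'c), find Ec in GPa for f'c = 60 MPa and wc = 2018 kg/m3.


Ec = 0.043 * 2018^1.5 * sqrt(60) / 1000
= 30.19 GPa

30.19


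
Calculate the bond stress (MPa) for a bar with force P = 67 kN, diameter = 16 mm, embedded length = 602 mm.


u = P / (pi * db * ld)
= 67 * 1000 / (pi * 16 * 602)
= 2.214 MPa

2.214


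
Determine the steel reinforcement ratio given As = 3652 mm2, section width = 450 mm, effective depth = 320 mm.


rho = As / (b * d)
= 3652 / (450 * 320)
= 0.0254

0.0254


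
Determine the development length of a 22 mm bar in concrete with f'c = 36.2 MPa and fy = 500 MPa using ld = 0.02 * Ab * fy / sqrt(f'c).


Ab = pi * 22^2 / 4 = 380.133 mm2
ld = 0.02 * 380.133 * 500 / sqrt(36.2)
= 631.8 mm

631.8


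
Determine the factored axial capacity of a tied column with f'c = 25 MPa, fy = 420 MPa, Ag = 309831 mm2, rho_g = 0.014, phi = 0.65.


Ast = rho * Ag = 0.014 * 309831 = 4337.634 mm2
phi*Pn = 0.65 * 0.80 * (0.85 * 25 * (309831 - 4337.634) + 420 * 4337.634) / 1000
= 4323.04 kN

4323.04


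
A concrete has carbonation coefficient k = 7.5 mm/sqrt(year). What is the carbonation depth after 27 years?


depth = k * sqrt(t)
= 7.5 * sqrt(27)
= 38.97 mm

38.97


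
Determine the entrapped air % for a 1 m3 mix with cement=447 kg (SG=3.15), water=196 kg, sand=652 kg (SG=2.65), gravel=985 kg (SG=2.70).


Vol cement = 447 / (3.15 * 1000) = 0.141905 m3
Vol water = 196 / 1000 = 0.196 m3
Vol sand = 652 / (2.65 * 1000) = 0.246038 m3
Vol gravel = 985 / (2.70 * 1000) = 0.364815 m3
Total solid + water volume = 0.948757 m3
Air = (1 - 0.948757) * 100 = 5.12%

5.12


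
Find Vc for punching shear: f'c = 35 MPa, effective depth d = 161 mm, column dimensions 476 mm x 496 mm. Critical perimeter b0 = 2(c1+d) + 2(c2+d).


b0 = 2*(476 + 161) + 2*(496 + 161) = 2588 mm
Vc = 0.33 * sqrt(35) * 2588 * 161 / 1000
= 813.46 kN

813.46


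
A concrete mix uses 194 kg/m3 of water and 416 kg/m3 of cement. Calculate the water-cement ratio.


w/c = water / cement
w/c = 194 / 416 = 0.466

0.466


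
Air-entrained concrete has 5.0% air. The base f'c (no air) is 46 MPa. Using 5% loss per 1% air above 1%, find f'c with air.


Strength loss = (5.0 - 1) * 5 = 20.0%
f'c = 46 * (1 - 20.0/100)
= 36.8 MPa

36.8


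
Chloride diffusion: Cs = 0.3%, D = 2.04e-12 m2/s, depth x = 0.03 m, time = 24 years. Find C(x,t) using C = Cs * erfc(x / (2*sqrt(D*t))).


t_seconds = 24 * 365.25 * 24 * 3600 = 757382400.0 s
arg = 0.03 / (2 * sqrt(2.04e-12 * 757382400.0))
= 0.3816
erfc(0.3816) = 0.5894
C = 0.3 * 0.5894 = 0.1768%

0.1768


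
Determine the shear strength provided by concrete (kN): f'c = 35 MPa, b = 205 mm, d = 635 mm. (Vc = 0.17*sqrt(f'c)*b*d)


Vc = 0.17 * sqrt(35) * 205 * 635 / 1000
= 130.92 kN

130.92


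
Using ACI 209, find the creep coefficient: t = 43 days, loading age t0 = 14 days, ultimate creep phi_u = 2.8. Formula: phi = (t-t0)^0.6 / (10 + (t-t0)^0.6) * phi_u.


dt = 43 - 14 = 29
phi = 29^0.6 / (10 + 29^0.6) * 2.8
= 1.204

1.204


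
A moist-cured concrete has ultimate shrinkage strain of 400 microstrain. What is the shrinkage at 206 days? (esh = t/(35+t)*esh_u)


esh(206) = 206 / (35 + 206) * 400
= 206 / 241 * 400
= 341.9 microstrain

341.9


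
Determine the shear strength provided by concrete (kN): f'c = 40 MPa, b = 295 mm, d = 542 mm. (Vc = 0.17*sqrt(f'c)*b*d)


Vc = 0.17 * sqrt(40) * 295 * 542 / 1000
= 171.91 kN

171.91


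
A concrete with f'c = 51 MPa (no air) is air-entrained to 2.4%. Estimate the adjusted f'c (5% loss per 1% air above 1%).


Strength loss = (2.4 - 1) * 5 = 7.0%
f'c = 51 * (1 - 7.0/100)
= 47.43 MPa

47.43


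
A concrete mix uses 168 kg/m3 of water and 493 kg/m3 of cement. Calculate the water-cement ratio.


w/c = water / cement
w/c = 168 / 493 = 0.341

0.341


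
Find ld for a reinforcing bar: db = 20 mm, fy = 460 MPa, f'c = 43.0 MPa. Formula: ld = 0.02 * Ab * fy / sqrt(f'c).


Ab = pi * 20^2 / 4 = 314.159 mm2
ld = 0.02 * 314.159 * 460 / sqrt(43.0)
= 440.8 mm

440.8


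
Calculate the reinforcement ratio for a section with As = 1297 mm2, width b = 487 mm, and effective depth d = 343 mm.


rho = As / (b * d)
= 1297 / (487 * 343)
= 0.0078

0.0078


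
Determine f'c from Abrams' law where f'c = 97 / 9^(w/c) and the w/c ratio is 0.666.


f'c = 97 / 9^0.666
= 97 / 4.32
= 22.45 MPa

22.45


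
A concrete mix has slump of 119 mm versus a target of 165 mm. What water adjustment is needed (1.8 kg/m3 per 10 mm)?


Difference = 165 - 119 = 46 mm
Water adjustment = 46 * 1.8 / 10 = 8.3 kg/m3

8.3


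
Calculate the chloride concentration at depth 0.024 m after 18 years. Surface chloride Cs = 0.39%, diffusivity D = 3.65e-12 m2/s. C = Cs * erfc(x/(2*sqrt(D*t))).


t_seconds = 18 * 365.25 * 24 * 3600 = 568036800.0 s
arg = 0.024 / (2 * sqrt(3.65e-12 * 568036800.0))
= 0.2635
erfc(0.2635) = 0.7094
C = 0.39 * 0.7094 = 0.2767%

0.2767


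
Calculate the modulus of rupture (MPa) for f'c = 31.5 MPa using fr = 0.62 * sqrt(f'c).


fr = 0.62 * sqrt(31.5)
= 3.48 MPa

3.48


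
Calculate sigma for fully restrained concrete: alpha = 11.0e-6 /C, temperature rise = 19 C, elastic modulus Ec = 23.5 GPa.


sigma = alpha * dT * Ec
= 11.0e-6 * 19 * 23.5 * 1000
= 4.911 MPa

4.911


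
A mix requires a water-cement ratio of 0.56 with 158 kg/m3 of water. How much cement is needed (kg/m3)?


Cement = water / (w/c)
= 158 / 0.56
= 282.1 kg/m3

282.1


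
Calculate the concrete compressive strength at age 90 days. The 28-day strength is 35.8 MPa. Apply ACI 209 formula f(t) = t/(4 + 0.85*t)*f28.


f(90) = 90 / (4 + 0.85 * 90) * 35.8
= 90 / 80.5 * 35.8
= 40.02 MPa

40.02


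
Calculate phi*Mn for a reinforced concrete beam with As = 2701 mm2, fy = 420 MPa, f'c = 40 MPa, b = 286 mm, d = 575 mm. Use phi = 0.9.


a = As * fy / (0.85 * f'c * b)
= 2701 * 420 / (0.85 * 40 * 286)
= 116.6619 mm
Mn = As * fy * (d - a/2) / 10^6
= 586.1197 kN-m
phi*Mn = 0.9 * 586.1197 = 527.51 kN-m

527.51


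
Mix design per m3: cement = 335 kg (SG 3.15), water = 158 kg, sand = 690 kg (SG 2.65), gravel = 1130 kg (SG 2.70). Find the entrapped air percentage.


Vol cement = 335 / (3.15 * 1000) = 0.106349 m3
Vol water = 158 / 1000 = 0.158 m3
Vol sand = 690 / (2.65 * 1000) = 0.260377 m3
Vol gravel = 1130 / (2.70 * 1000) = 0.418519 m3
Total solid + water volume = 0.943245 m3
Air = (1 - 0.943245) * 100 = 5.68%

5.68


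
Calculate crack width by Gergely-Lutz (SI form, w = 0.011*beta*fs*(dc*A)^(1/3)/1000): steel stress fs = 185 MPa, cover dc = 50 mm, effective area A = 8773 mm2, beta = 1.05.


w = 0.011 * beta * fs * (dc * A)^(1/3) / 1000
= 0.011 * 1.05 * 185 * (50 * 8773)^(1/3) / 1000
= 0.162 mm

0.162


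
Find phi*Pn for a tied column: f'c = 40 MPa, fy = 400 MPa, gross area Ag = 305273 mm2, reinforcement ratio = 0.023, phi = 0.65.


Ast = rho * Ag = 0.023 * 305273 = 7021.279 mm2
phi*Pn = 0.65 * 0.80 * (0.85 * 40 * (305273 - 7021.279) + 400 * 7021.279) / 1000
= 6733.52 kN

6733.52


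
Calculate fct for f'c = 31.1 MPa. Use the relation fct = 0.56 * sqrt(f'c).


fct = 0.56 * sqrt(31.1)
= 0.56 * 5.577
= 3.123 MPa

3.123


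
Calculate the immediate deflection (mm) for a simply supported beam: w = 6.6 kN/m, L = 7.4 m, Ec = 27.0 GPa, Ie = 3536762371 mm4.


Convert: L = 7.4 m = 7400 mm, Ec = 27.0 GPa = 27000 MPa
delta = 5 * 6.6 * 7400^4 / (384 * 27000 * 3536762371)
= 2.7 mm

2.7


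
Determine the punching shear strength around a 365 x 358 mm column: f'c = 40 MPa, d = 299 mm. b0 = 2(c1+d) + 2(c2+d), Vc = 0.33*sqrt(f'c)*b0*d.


b0 = 2*(365 + 299) + 2*(358 + 299) = 2642 mm
Vc = 0.33 * sqrt(40) * 2642 * 299 / 1000
= 1648.72 kN

1648.72


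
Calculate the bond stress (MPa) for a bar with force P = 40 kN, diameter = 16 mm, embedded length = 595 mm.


u = P / (pi * db * ld)
= 40 * 1000 / (pi * 16 * 595)
= 1.337 MPa

1.337


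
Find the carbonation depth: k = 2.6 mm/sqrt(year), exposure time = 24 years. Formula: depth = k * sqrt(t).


depth = k * sqrt(t)
= 2.6 * sqrt(24)
= 12.74 mm

12.74


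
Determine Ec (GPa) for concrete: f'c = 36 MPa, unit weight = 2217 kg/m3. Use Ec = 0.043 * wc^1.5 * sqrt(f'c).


Ec = 0.043 * 2217^1.5 * sqrt(36) / 1000
= 26.93 GPa

26.93


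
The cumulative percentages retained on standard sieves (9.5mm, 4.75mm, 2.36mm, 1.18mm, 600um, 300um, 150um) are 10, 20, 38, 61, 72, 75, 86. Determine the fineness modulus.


FM = sum(cumulative % retained) / 100
= 362 / 100
= 3.62

3.62


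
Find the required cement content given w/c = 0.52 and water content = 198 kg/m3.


Cement = water / (w/c)
= 198 / 0.52
= 380.8 kg/m3

380.8


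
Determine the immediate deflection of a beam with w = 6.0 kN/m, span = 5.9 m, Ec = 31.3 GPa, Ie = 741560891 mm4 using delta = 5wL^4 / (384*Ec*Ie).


Convert: L = 5.9 m = 5900 mm, Ec = 31.3 GPa = 31300 MPa
delta = 5 * 6.0 * 5900^4 / (384 * 31300 * 741560891)
= 4.08 mm

4.08


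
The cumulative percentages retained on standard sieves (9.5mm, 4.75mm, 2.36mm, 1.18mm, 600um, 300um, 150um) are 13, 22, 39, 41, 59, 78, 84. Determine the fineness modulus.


FM = sum(cumulative % retained) / 100
= 336 / 100
= 3.36

3.36


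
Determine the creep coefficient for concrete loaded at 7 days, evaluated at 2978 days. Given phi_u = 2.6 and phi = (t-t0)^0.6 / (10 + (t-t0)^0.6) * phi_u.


dt = 2978 - 7 = 2971
phi = 2971^0.6 / (10 + 2971^0.6) * 2.6
= 2.402

2.402


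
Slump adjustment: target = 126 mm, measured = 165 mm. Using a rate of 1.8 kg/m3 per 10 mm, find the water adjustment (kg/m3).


Difference = 126 - 165 = -39 mm
Water adjustment = -39 * 1.8 / 10 = -7.0 kg/m3

-7.0


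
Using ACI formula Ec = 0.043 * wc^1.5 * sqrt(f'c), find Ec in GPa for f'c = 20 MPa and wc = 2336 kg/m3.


Ec = 0.043 * 2336^1.5 * sqrt(20) / 1000
= 21.71 GPa

21.71


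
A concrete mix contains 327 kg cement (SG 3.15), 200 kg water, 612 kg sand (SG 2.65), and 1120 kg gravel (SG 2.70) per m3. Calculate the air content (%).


Vol cement = 327 / (3.15 * 1000) = 0.10381 m3
Vol water = 200 / 1000 = 0.2 m3
Vol sand = 612 / (2.65 * 1000) = 0.230943 m3
Vol gravel = 1120 / (2.70 * 1000) = 0.414815 m3
Total solid + water volume = 0.949568 m3
Air = (1 - 0.949568) * 100 = 5.04%

5.04


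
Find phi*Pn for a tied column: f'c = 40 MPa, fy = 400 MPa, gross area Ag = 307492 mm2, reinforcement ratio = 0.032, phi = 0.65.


Ast = rho * Ag = 0.032 * 307492 = 9839.744 mm2
phi*Pn = 0.65 * 0.80 * (0.85 * 40 * (307492 - 9839.744) + 400 * 9839.744) / 1000
= 7309.16 kN

7309.16


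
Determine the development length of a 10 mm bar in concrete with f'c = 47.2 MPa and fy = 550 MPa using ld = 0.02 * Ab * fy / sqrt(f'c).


Ab = pi * 10^2 / 4 = 78.54 mm2
ld = 0.02 * 78.54 * 550 / sqrt(47.2)
= 125.8 mm

125.8


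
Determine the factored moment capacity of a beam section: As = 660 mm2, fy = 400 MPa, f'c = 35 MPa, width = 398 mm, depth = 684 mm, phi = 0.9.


a = As * fy / (0.85 * f'c * b)
= 660 * 400 / (0.85 * 35 * 398)
= 22.2964 mm
Mn = As * fy * (d - a/2) / 10^6
= 177.6329 kN-m
phi*Mn = 0.9 * 177.6329 = 159.87 kN-m

159.87


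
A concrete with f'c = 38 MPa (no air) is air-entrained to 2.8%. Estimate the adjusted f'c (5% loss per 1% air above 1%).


Strength loss = (2.8 - 1) * 5 = 9.0%
f'c = 38 * (1 - 9.0/100)
= 34.58 MPa

34.58


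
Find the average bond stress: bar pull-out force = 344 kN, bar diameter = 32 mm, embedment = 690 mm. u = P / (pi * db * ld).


u = P / (pi * db * ld)
= 344 * 1000 / (pi * 32 * 690)
= 4.959 MPa

4.959


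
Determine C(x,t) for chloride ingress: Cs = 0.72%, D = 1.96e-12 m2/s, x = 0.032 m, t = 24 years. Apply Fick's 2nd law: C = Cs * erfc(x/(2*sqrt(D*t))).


t_seconds = 24 * 365.25 * 24 * 3600 = 757382400.0 s
arg = 0.032 / (2 * sqrt(1.96e-12 * 757382400.0))
= 0.4153
erfc(0.4153) = 0.557
C = 0.72 * 0.557 = 0.401%

0.401


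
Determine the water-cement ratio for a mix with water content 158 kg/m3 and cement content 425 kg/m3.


w/c = water / cement
w/c = 158 / 425 = 0.372

0.372


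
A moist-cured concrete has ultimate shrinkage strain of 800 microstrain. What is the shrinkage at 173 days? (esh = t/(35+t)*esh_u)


esh(173) = 173 / (35 + 173) * 800
= 173 / 208 * 800
= 665.4 microstrain

665.4


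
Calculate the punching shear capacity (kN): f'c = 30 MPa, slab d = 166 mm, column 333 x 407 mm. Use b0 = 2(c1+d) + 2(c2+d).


b0 = 2*(333 + 166) + 2*(407 + 166) = 2144 mm
Vc = 0.33 * sqrt(30) * 2144 * 166 / 1000
= 643.29 kN

643.29


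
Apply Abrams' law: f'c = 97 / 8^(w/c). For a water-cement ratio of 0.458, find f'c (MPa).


f'c = 97 / 8^0.458
= 97 / 2.592
= 37.42 MPa

37.42


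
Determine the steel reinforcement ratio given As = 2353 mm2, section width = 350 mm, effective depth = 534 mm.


rho = As / (b * d)
= 2353 / (350 * 534)
= 0.0126

0.0126


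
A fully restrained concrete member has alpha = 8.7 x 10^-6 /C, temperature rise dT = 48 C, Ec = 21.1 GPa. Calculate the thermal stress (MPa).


sigma = alpha * dT * Ec
= 8.7e-6 * 48 * 21.1 * 1000
= 8.811 MPa

8.811


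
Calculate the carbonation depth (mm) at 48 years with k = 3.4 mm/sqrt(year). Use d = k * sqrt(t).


depth = k * sqrt(t)
= 3.4 * sqrt(48)
= 23.56 mm

23.56


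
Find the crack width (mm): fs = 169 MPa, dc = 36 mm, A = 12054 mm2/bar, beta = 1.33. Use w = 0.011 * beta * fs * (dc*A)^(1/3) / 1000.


w = 0.011 * beta * fs * (dc * A)^(1/3) / 1000
= 0.011 * 1.33 * 169 * (36 * 12054)^(1/3) / 1000
= 0.187 mm

0.187


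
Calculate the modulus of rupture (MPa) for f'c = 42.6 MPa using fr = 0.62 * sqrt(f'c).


fr = 0.62 * sqrt(42.6)
= 4.047 MPa

4.047


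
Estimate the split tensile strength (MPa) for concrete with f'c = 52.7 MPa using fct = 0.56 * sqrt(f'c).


fct = 0.56 * sqrt(52.7)
= 0.56 * 7.259
= 4.065 MPa

4.065


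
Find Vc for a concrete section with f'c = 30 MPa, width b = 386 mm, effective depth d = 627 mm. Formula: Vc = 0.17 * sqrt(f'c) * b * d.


Vc = 0.17 * sqrt(30) * 386 * 627 / 1000
= 225.35 kN

225.35


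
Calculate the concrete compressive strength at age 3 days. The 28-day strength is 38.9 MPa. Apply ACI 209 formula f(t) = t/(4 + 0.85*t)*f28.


f(3) = 3 / (4 + 0.85 * 3) * 38.9
= 3 / 6.55 * 38.9
= 17.82 MPa

17.82


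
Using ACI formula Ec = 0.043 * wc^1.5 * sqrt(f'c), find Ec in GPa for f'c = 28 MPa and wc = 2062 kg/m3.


Ec = 0.043 * 2062^1.5 * sqrt(28) / 1000
= 21.3 GPa

21.3


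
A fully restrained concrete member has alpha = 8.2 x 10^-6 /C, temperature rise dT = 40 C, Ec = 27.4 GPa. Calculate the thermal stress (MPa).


sigma = alpha * dT * Ec
= 8.2e-6 * 40 * 27.4 * 1000
= 8.987 MPa

8.987


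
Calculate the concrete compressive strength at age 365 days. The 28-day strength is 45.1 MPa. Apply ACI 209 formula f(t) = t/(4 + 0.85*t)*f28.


f(365) = 365 / (4 + 0.85 * 365) * 45.1
= 365 / 314.25 * 45.1
= 52.38 MPa

52.38


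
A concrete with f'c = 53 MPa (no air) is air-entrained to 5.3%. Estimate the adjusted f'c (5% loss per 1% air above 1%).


Strength loss = (5.3 - 1) * 5 = 21.5%
f'c = 53 * (1 - 21.5/100)
= 41.61 MPa

41.61


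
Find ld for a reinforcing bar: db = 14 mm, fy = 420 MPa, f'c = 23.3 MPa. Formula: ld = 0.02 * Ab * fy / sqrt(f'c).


Ab = pi * 14^2 / 4 = 153.938 mm2
ld = 0.02 * 153.938 * 420 / sqrt(23.3)
= 267.9 mm

267.9


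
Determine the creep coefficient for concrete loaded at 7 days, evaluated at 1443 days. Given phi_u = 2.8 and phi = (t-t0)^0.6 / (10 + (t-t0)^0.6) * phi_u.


dt = 1443 - 7 = 1436
phi = 1436^0.6 / (10 + 1436^0.6) * 2.8
= 2.483

2.483


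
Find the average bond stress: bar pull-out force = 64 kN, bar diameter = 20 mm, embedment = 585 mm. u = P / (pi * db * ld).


u = P / (pi * db * ld)
= 64 * 1000 / (pi * 20 * 585)
= 1.741 MPa

1.741


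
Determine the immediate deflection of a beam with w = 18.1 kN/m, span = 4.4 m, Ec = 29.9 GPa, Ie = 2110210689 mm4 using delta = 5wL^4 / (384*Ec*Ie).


Convert: L = 4.4 m = 4400 mm, Ec = 29.9 GPa = 29900 MPa
delta = 5 * 18.1 * 4400^4 / (384 * 29900 * 2110210689)
= 1.4 mm

1.4


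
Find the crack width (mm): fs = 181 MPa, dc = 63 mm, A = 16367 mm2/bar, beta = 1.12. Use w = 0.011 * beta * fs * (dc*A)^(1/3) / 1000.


w = 0.011 * beta * fs * (dc * A)^(1/3) / 1000
= 0.011 * 1.12 * 181 * (63 * 16367)^(1/3) / 1000
= 0.225 mm

0.225


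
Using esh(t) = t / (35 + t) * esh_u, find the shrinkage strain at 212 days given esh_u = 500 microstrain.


esh(212) = 212 / (35 + 212) * 500
= 212 / 247 * 500
= 429.1 microstrain

429.1


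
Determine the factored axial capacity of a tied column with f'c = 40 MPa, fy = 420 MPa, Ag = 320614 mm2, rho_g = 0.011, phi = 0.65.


Ast = rho * Ag = 0.011 * 320614 = 3526.754 mm2
phi*Pn = 0.65 * 0.80 * (0.85 * 40 * (320614 - 3526.754) + 420 * 3526.754) / 1000
= 6376.35 kN

6376.35


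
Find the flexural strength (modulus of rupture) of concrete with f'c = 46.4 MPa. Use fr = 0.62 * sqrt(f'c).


fr = 0.62 * sqrt(46.4)
= 4.223 MPa

4.223


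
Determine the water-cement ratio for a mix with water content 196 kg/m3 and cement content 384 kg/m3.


w/c = water / cement
w/c = 196 / 384 = 0.51

0.51


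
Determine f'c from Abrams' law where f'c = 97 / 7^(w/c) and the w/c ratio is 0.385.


f'c = 97 / 7^0.385
= 97 / 2.115
= 45.86 MPa

45.86


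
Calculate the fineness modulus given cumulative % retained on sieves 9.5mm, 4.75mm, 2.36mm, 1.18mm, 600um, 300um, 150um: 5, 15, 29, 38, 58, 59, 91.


FM = sum(cumulative % retained) / 100
= 295 / 100
= 2.95

2.95


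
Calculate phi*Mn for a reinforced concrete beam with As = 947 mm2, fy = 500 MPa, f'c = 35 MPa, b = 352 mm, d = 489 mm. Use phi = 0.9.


a = As * fy / (0.85 * f'c * b)
= 947 * 500 / (0.85 * 35 * 352)
= 45.2158 mm
Mn = As * fy * (d - a/2) / 10^6
= 220.8367 kN-m
phi*Mn = 0.9 * 220.8367 = 198.75 kN-m

198.75


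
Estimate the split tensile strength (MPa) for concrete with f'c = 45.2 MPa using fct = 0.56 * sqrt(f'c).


fct = 0.56 * sqrt(45.2)
= 0.56 * 6.723
= 3.765 MPa

3.765


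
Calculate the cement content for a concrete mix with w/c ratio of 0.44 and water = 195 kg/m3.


Cement = water / (w/c)
= 195 / 0.44
= 443.2 kg/m3

443.2


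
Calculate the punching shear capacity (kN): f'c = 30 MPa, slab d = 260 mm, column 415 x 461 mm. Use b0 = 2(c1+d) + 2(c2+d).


b0 = 2*(415 + 260) + 2*(461 + 260) = 2792 mm
Vc = 0.33 * sqrt(30) * 2792 * 260 / 1000
= 1312.09 kN

1312.09


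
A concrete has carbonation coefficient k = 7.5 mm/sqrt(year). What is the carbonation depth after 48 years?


depth = k * sqrt(t)
= 7.5 * sqrt(48)
= 51.96 mm

51.96


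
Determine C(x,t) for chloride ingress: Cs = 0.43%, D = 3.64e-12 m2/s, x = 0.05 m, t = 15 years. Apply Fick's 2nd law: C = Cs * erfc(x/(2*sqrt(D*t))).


t_seconds = 15 * 365.25 * 24 * 3600 = 473364000.0 s
arg = 0.05 / (2 * sqrt(3.64e-12 * 473364000.0))
= 0.6023
erfc(0.6023) = 0.3944
C = 0.43 * 0.3944 = 0.1696%

0.1696


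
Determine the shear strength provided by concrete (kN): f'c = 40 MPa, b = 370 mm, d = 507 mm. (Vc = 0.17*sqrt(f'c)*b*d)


Vc = 0.17 * sqrt(40) * 370 * 507 / 1000
= 201.69 kN

201.69


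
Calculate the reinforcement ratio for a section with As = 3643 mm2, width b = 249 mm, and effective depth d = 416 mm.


rho = As / (b * d)
= 3643 / (249 * 416)
= 0.0352

0.0352


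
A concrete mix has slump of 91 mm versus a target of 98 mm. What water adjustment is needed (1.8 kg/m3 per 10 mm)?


Difference = 98 - 91 = 7 mm
Water adjustment = 7 * 1.8 / 10 = 1.3 kg/m3

1.3


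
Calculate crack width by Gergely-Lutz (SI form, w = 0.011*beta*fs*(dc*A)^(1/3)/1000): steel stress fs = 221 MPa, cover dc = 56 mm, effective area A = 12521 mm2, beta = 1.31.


w = 0.011 * beta * fs * (dc * A)^(1/3) / 1000
= 0.011 * 1.31 * 221 * (56 * 12521)^(1/3) / 1000
= 0.283 mm

0.283


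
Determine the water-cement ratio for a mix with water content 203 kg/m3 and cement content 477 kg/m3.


w/c = water / cement
w/c = 203 / 477 = 0.426

0.426


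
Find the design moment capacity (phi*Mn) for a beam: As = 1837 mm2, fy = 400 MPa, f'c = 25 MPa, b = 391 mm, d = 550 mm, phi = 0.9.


a = As * fy / (0.85 * f'c * b)
= 1837 * 400 / (0.85 * 25 * 391)
= 88.4369 mm
Mn = As * fy * (d - a/2) / 10^6
= 371.6483 kN-m
phi*Mn = 0.9 * 371.6483 = 334.48 kN-m

334.48


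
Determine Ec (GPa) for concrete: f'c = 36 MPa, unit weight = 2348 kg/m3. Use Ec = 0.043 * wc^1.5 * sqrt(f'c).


Ec = 0.043 * 2348^1.5 * sqrt(36) / 1000
= 29.35 GPa

29.35


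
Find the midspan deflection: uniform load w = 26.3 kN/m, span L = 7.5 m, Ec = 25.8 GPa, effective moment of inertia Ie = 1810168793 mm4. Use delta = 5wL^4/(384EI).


Convert: L = 7.5 m = 7500 mm, Ec = 25.8 GPa = 25800 MPa
delta = 5 * 26.3 * 7500^4 / (384 * 25800 * 1810168793)
= 23.2 mm

23.2


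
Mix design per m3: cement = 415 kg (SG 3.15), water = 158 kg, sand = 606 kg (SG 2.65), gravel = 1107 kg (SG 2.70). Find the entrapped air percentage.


Vol cement = 415 / (3.15 * 1000) = 0.131746 m3
Vol water = 158 / 1000 = 0.158 m3
Vol sand = 606 / (2.65 * 1000) = 0.228679 m3
Vol gravel = 1107 / (2.70 * 1000) = 0.41 m3
Total solid + water volume = 0.928425 m3
Air = (1 - 0.928425) * 100 = 7.16%

7.16


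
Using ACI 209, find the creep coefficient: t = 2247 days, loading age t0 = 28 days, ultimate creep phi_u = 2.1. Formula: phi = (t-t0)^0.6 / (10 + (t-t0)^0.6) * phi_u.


dt = 2247 - 28 = 2219
phi = 2219^0.6 / (10 + 2219^0.6) * 2.1
= 1.912

1.912


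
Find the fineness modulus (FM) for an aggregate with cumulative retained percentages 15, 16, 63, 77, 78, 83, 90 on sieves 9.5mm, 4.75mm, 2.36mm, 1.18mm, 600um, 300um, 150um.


FM = sum(cumulative % retained) / 100
= 422 / 100
= 4.22

4.22


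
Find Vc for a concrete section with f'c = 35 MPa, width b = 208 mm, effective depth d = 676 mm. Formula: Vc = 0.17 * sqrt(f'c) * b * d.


Vc = 0.17 * sqrt(35) * 208 * 676 / 1000
= 141.41 kN

141.41


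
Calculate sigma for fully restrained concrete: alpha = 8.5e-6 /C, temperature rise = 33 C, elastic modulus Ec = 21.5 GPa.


sigma = alpha * dT * Ec
= 8.5e-6 * 33 * 21.5 * 1000
= 6.031 MPa

6.031


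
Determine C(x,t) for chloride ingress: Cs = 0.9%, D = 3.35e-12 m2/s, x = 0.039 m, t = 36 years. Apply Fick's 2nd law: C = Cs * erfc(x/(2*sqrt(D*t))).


t_seconds = 36 * 365.25 * 24 * 3600 = 1136073600.0 s
arg = 0.039 / (2 * sqrt(3.35e-12 * 1136073600.0))
= 0.3161
erfc(0.3161) = 0.6549
C = 0.9 * 0.6549 = 0.5894%

0.5894


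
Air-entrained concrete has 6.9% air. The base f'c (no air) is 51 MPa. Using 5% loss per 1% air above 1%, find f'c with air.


Strength loss = (6.9 - 1) * 5 = 29.5%
f'c = 51 * (1 - 29.5/100)
= 35.96 MPa

35.96


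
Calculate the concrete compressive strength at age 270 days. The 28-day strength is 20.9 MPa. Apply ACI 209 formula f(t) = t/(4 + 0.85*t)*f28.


f(270) = 270 / (4 + 0.85 * 270) * 20.9
= 270 / 233.5 * 20.9
= 24.17 MPa

24.17


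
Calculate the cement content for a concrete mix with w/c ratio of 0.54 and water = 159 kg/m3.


Cement = water / (w/c)
= 159 / 0.54
= 294.4 kg/m3

294.4


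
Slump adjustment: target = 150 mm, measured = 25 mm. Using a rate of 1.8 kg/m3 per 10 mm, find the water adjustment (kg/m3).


Difference = 150 - 25 = 125 mm
Water adjustment = 125 * 1.8 / 10 = 22.5 kg/m3

22.5


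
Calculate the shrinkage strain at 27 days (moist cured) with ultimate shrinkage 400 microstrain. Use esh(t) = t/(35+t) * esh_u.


esh(27) = 27 / (35 + 27) * 400
= 27 / 62 * 400
= 174.2 microstrain

174.2


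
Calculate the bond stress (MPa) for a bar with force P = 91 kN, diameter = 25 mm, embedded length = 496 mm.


u = P / (pi * db * ld)
= 91 * 1000 / (pi * 25 * 496)
= 2.336 MPa

2.336


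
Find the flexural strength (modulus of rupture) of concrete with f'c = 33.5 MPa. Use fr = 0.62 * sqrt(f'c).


fr = 0.62 * sqrt(33.5)
= 3.589 MPa

3.589


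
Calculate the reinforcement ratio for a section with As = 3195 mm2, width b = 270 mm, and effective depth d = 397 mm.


rho = As / (b * d)
= 3195 / (270 * 397)
= 0.0298

0.0298


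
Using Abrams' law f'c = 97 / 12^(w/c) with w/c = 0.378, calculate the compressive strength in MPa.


f'c = 97 / 12^0.378
= 97 / 2.558
= 37.92 MPa

37.92


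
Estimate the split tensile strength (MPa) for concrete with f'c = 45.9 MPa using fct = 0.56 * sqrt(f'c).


fct = 0.56 * sqrt(45.9)
= 0.56 * 6.775
= 3.794 MPa

3.794


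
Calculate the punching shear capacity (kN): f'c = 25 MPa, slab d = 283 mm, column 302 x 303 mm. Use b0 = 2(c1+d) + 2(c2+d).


b0 = 2*(302 + 283) + 2*(303 + 283) = 2342 mm
Vc = 0.33 * sqrt(25) * 2342 * 283 / 1000
= 1093.6 kN

1093.6
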